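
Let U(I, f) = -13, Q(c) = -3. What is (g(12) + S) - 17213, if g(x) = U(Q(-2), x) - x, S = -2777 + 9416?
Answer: -10599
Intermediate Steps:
S = 6639
g(x) = -13 - x
(g(12) + S) - 17213 = ((-13 - 1*12) + 6639) - 17213 = ((-13 - 12) + 6639) - 17213 = (-25 + 6639) - 17213 = 6614 - 17213 = -10599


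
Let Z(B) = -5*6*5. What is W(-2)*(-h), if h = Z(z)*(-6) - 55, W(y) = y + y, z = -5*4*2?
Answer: 3380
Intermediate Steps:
z = -40 (z = -20*2 = -40)
Z(B) = -150 (Z(B) = -30*5 = -150)
W(y) = 2*y
h = 845 (h = -150*(-6) - 55 = 900 - 55 = 845)
W(-2)*(-h) = (2*(-2))*(-1*845) = -4*(-845) = 3380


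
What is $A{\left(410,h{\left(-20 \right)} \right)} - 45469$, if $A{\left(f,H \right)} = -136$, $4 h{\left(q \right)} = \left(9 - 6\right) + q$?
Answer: $-45605$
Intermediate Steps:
$h{\left(q \right)} = \frac{3}{4} + \frac{q}{4}$ ($h{\left(q \right)} = \frac{\left(9 - 6\right) + q}{4} = \frac{3 + q}{4} = \frac{3}{4} + \frac{q}{4}$)
$A{\left(410,h{\left(-20 \right)} \right)} - 45469 = -136 - 45469 = -45605$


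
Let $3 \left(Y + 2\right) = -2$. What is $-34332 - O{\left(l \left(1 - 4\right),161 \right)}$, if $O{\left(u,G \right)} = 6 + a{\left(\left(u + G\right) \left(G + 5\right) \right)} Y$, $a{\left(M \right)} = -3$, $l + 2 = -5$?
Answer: $-34346$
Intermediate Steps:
$l = -7$ ($l = -2 - 5 = -7$)
$Y = - \frac{8}{3}$ ($Y = -2 + \frac{1}{3} \left(-2\right) = -2 - \frac{2}{3} = - \frac{8}{3} \approx -2.6667$)
$O{\left(u,G \right)} = 14$ ($O{\left(u,G \right)} = 6 - -8 = 6 + 8 = 14$)
$-34332 - O{\left(l \left(1 - 4\right),161 \right)} = -34332 - 14 = -34346$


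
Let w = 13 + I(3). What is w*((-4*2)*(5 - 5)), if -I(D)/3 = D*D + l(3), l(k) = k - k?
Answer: 0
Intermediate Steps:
l(k) = 0
I(D) = -3*D² (I(D) = -3*(D*D + 0) = -3*(D² + 0) = -3*D²)
w = -14 (w = 13 - 3*3² = 13 - 3*9 = 13 - 27 = -14)
w*((-4*2)*(5 - 5)) = -14*(-4*2)*(5 - 5) = -(-112)*0 = -14*0 = 0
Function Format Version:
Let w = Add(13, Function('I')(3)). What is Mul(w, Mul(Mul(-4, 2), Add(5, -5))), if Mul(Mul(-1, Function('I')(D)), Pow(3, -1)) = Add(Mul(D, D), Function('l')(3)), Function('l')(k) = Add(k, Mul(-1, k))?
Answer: 0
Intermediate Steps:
Function('l')(k) = 0
Function('I')(D) = Mul(-3, Pow(D, 2)) (Function('I')(D) = Mul(-3, Add(Mul(D, D), 0)) = Mul(-3, Add(Pow(D, 2), 0)) = Mul(-3, Pow(D, 2)))
w = -14 (w = Add(13, Mul(-3, Pow(3, 2))) = Add(13, Mul(-3, 9)) = Add(13, -27) = -14)
Mul(w, Mul(Mul(-4, 2), Add(5, -5))) = Mul(-14, Mul(Mul(-4, 2), Add(5, -5))) = Mul(-14, Mul(-8, 0)) = Mul(-14, 0) = 0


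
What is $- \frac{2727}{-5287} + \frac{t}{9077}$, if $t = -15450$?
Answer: $- \frac{56931171}{47990099} \approx -1.1863$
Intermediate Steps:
$- \frac{2727}{-5287} + \frac{t}{9077} = - \frac{2727}{-5287} - \frac{15450}{9077} = \left(-2727\right) \left(- \frac{1}{5287}\right) - \frac{15450}{9077} = \frac{2727}{5287} - \frac{15450}{9077} = - \frac{56931171}{47990099}$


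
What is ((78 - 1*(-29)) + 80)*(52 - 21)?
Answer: 5797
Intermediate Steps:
((78 - 1*(-29)) + 80)*(52 - 21) = ((78 + 29) + 80)*31 = (107 + 80)*31 = 187*31 = 5797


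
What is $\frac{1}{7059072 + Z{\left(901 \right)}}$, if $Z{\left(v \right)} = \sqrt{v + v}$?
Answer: $\frac{3529536}{24915248749691} - \frac{\sqrt{1802}}{49830497499382} \approx 1.4166 \cdot 10^{-7}$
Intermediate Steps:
$Z{\left(v \right)} = \sqrt{2} \sqrt{v}$ ($Z{\left(v \right)} = \sqrt{2 v} = \sqrt{2} \sqrt{v}$)
$\frac{1}{7059072 + Z{\left(901 \right)}} = \frac{1}{7059072 + \sqrt{2} \sqrt{901}} = \frac{1}{7059072 + \sqrt{1802}}$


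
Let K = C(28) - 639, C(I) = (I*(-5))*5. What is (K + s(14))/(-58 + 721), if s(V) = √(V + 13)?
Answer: -103/51 + √3/221 ≈ -2.0118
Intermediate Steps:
s(V) = √(13 + V)
C(I) = -25*I (C(I) = -5*I*5 = -25*I)
K = -1339 (K = -25*28 - 639 = -700 - 639 = -1339)
(K + s(14))/(-58 + 721) = (-1339 + √(13 + 14))/(-58 + 721) = (-1339 + √27)/663 = (-1339 + 3*√3)/663 = -103/51 + √3/221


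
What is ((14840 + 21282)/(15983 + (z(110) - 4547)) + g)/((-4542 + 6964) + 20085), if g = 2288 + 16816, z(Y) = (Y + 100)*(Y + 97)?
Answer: 524480173/617884671 ≈ 0.84883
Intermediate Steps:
z(Y) = (97 + Y)*(100 + Y) (z(Y) = (100 + Y)*(97 + Y) = (97 + Y)*(100 + Y))
g = 19104
((14840 + 21282)/(15983 + (z(110) - 4547)) + g)/((-4542 + 6964) + 20085) = ((14840 + 21282)/(15983 + ((9700 + 110**2 + 197*110) - 4547)) + 19104)/((-4542 + 6964) + 20085) = (36122/(15983 + ((9700 + 12100 + 21670) - 4547)) + 19104)/(2422 + 20085) = (36122/(15983 + (43470 - 4547)) + 19104)/22507 = (36122/(15983 + 38923) + 19104)*(1/22507) = (36122/54906 + 19104)*(1/22507) = (36122*(1/54906) + 19104)*(1/22507) = (18061/27453 + 19104)*(1/22507) = (524480173/27453)*(1/22507) = 524480173/617884671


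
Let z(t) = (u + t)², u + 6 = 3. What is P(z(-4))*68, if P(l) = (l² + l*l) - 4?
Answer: 326264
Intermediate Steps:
u = -3 (u = -6 + 3 = -3)
z(t) = (-3 + t)²
P(l) = -4 + 2*l² (P(l) = (l² + l²) - 4 = 2*l² - 4 = -4 + 2*l²)
P(z(-4))*68 = (-4 + 2*((-3 - 4)²)²)*68 = (-4 + 2*((-7)²)²)*68 = (-4 + 2*49²)*68 = (-4 + 2*2401)*68 = (-4 + 4802)*68 = 4798*68 = 326264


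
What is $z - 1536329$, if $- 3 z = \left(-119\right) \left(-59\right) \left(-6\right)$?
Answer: $-1522287$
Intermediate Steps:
$z = 14042$ ($z = - \frac{\left(-119\right) \left(-59\right) \left(-6\right)}{3} = - \frac{7021 \left(-6\right)}{3} = \left(- \frac{1}{3}\right) \left(-42126\right) = 14042$)
$z - 1536329 = 14042 - 1536329 = -1522287$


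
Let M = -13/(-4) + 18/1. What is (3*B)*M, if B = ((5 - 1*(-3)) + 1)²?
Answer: 20655/4 ≈ 5163.8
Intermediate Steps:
M = 85/4 (M = -13*(-¼) + 18*1 = 13/4 + 18 = 85/4 ≈ 21.250)
B = 81 (B = ((5 + 3) + 1)² = (8 + 1)² = 9² = 81)
(3*B)*M = (3*81)*(85/4) = 243*(85/4) = 20655/4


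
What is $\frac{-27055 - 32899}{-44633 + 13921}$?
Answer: $\frac{29977}{15356} \approx 1.9521$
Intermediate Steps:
$\frac{-27055 - 32899}{-44633 + 13921} = \frac{-27055 - 32899}{-30712} = \left(-27055 - 32899\right) \left(- \frac{1}{30712}\right) = \left(-59954\right) \left(- \frac{1}{30712}\right) = \frac{29977}{15356}$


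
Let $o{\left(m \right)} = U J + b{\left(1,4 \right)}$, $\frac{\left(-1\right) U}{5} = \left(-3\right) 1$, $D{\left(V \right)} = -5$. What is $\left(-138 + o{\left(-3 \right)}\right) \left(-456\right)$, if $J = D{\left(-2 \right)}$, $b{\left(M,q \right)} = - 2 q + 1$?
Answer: $100320$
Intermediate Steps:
$b{\left(M,q \right)} = 1 - 2 q$
$U = 15$ ($U = - 5 \left(\left(-3\right) 1\right) = \left(-5\right) \left(-3\right) = 15$)
$J = -5$
$o{\left(m \right)} = -82$ ($o{\left(m \right)} = 15 \left(-5\right) + \left(1 - 8\right) = -75 + \left(1 - 8\right) = -75 - 7 = -82$)
$\left(-138 + o{\left(-3 \right)}\right) \left(-456\right) = \left(-138 - 82\right) \left(-456\right) = \left(-220\right) \left(-456\right) = 100320$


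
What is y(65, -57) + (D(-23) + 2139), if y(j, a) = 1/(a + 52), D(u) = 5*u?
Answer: 10119/5 ≈ 2023.8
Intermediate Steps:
y(j, a) = 1/(52 + a)
y(65, -57) + (D(-23) + 2139) = 1/(52 - 57) + (5*(-23) + 2139) = 1/(-5) + (-115 + 2139) = -1/5 + 2024 = 10119/5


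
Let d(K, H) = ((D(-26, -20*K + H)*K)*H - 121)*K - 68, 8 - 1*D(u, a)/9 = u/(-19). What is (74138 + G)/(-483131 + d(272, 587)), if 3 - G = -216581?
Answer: 5523718/49238235363 ≈ 0.00011218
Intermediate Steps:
G = 216584 (G = 3 - 1*(-216581) = 3 + 216581 = 216584)
D(u, a) = 72 + 9*u/19 (D(u, a) = 72 - 9*u/(-19) = 72 - 9*u*(-1)/19 = 72 - (-9)*u/19 = 72 + 9*u/19)
d(K, H) = -68 + K*(-121 + 1134*H*K/19) (d(K, H) = (((72 + (9/19)*(-26))*K)*H - 121)*K - 68 = (((72 - 234/19)*K)*H - 121)*K - 68 = ((1134*K/19)*H - 121)*K - 68 = (1134*H*K/19 - 121)*K - 68 = (-121 + 1134*H*K/19)*K - 68 = K*(-121 + 1134*H*K/19) - 68 = -68 + K*(-121 + 1134*H*K/19))
(74138 + G)/(-483131 + d(272, 587)) = (74138 + 216584)/(-483131 + (-68 - 121*272 + (1134/19)*587*272²)) = 290722/(-483131 + (-68 - 32912 + (1134/19)*587*73984)) = 290722/(-483131 + (-68 - 32912 + 49248041472/19)) = 290722/(-483131 + 49247414852/19) = 290722/(49238235363/19) = 290722*(19/49238235363) = 5523718/49238235363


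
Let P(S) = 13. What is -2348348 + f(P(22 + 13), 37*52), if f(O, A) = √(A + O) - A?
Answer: -2350272 + √1937 ≈ -2.3502e+6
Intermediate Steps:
-2348348 + f(P(22 + 13), 37*52) = -2348348 + (√(37*52 + 13) - 37*52) = -2348348 + (√(1924 + 13) - 1*1924) = -2348348 + (√1937 - 1924) = -2348348 + (-1924 + √1937) = -2350272 + √1937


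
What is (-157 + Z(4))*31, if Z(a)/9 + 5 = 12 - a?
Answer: -4030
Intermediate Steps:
Z(a) = 63 - 9*a (Z(a) = -45 + 9*(12 - a) = -45 + (108 - 9*a) = 63 - 9*a)
(-157 + Z(4))*31 = (-157 + (63 - 9*4))*31 = (-157 + (63 - 36))*31 = (-157 + 27)*31 = -130*31 = -4030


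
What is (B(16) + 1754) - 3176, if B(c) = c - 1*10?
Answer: -1416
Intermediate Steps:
B(c) = -10 + c (B(c) = c - 10 = -10 + c)
(B(16) + 1754) - 3176 = ((-10 + 16) + 1754) - 3176 = (6 + 1754) - 3176 = 1760 - 3176 = -1416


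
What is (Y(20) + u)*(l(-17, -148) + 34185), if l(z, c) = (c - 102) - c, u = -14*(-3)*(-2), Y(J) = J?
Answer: -2181312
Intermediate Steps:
u = -84 (u = 42*(-2) = -84)
l(z, c) = -102 (l(z, c) = (-102 + c) - c = -102)
(Y(20) + u)*(l(-17, -148) + 34185) = (20 - 84)*(-102 + 34185) = -64*34083 = -2181312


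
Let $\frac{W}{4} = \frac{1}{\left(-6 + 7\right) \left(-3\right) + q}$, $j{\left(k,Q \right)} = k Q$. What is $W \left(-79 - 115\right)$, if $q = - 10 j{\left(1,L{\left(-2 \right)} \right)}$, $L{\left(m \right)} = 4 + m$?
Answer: $\frac{776}{23} \approx 33.739$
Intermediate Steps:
$j{\left(k,Q \right)} = Q k$
$q = -20$ ($q = - 10 \left(4 - 2\right) 1 = - 10 \cdot 2 \cdot 1 = \left(-10\right) 2 = -20$)
$W = - \frac{4}{23}$ ($W = \frac{4}{\left(-6 + 7\right) \left(-3\right) - 20} = \frac{4}{1 \left(-3\right) - 20} = \frac{4}{-3 - 20} = \frac{4}{-23} = 4 \left(- \frac{1}{23}\right) = - \frac{4}{23} \approx -0.17391$)
$W \left(-79 - 115\right) = - \frac{4 \left(-79 - 115\right)}{23} = \left(- \frac{4}{23}\right) \left(-194\right) = \frac{776}{23}$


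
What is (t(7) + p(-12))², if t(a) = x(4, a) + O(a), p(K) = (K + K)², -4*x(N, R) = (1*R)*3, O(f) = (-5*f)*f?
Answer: 1697809/16 ≈ 1.0611e+5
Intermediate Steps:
O(f) = -5*f²
x(N, R) = -3*R/4 (x(N, R) = -1*R*3/4 = -R*3/4 = -3*R/4)
p(K) = 4*K² (p(K) = (2*K)² = 4*K²)
t(a) = -5*a² - 3*a/4 (t(a) = -3*a/4 - 5*a² = -5*a² - 3*a/4)
(t(7) + p(-12))² = ((¼)*7*(-3 - 20*7) + 4*(-12)²)² = ((¼)*7*(-3 - 140) + 4*144)² = ((¼)*7*(-143) + 576)² = (-1001/4 + 576)² = (1303/4)² = 1697809/16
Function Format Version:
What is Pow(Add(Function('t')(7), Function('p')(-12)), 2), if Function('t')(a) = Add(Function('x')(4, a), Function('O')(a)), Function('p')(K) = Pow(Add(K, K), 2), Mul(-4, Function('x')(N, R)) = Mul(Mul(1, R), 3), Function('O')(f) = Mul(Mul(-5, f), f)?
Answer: Rational(1697809, 16) ≈ 1.0611e+5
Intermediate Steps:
Function('O')(f) = Mul(-5, Pow(f, 2))
Function('x')(N, R) = Mul(Rational(-3, 4), R) (Function('x')(N, R) = Mul(Rational(-1, 4), Mul(Mul(1, R), 3)) = Mul(Rational(-1, 4), Mul(R, 3)) = Mul(Rational(-1, 4), Mul(3, R)) = Mul(Rational(-3, 4), R))
Function('p')(K) = Mul(4, Pow(K, 2)) (Function('p')(K) = Pow(Mul(2, K), 2) = Mul(4, Pow(K, 2)))
Function('t')(a) = Add(Mul(-5, Pow(a, 2)), Mul(Rational(-3, 4), a)) (Function('t')(a) = Add(Mul(Rational(-3, 4), a), Mul(-5, Pow(a, 2))) = Add(Mul(-5, Pow(a, 2)), Mul(Rational(-3, 4), a)))
Pow(Add(Function('t')(7), Function('p')(-12)), 2) = Pow(Add(Mul(Rational(1, 4), 7, Add(-3, Mul(-20, 7))), Mul(4, Pow(-12, 2))), 2) = Pow(Add(Mul(Rational(1, 4), 7, Add(-3, -140)), Mul(4, 144)), 2) = Pow(Add(Mul(Rational(1, 4), 7, -143), 576), 2) = Pow(Add(Rational(-1001, 4), 576), 2) = Pow(Rational(1303, 4), 2) = Rational(1697809, 16)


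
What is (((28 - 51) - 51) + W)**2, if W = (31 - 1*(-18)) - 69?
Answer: 8836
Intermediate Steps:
W = -20 (W = (31 + 18) - 69 = 49 - 69 = -20)
(((28 - 51) - 51) + W)**2 = (((28 - 51) - 51) - 20)**2 = ((-23 - 51) - 20)**2 = (-74 - 20)**2 = (-94)**2 = 8836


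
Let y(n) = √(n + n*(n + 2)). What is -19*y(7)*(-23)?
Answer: 437*√70 ≈ 3656.2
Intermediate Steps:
y(n) = √(n + n*(2 + n))
-19*y(7)*(-23) = -19*√7*√(3 + 7)*(-23) = -19*√70*(-23) = 437*√70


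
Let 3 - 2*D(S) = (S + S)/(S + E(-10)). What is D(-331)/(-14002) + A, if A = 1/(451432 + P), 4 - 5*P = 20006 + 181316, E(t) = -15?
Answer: -90568709/2489980322666 ≈ -3.6373e-5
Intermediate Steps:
P = -201318/5 (P = ⅘ - (20006 + 181316)/5 = ⅘ - ⅕*201322 = ⅘ - 201322/5 = -201318/5 ≈ -40264.)
D(S) = 3/2 - S/(-15 + S) (D(S) = 3/2 - (S + S)/(2*(S - 15)) = 3/2 - 2*S/(2*(-15 + S)) = 3/2 - S/(-15 + S))
A = 5/2055842 (A = 1/(451432 - 201318/5) = 1/(2055842/5) = 5/2055842 ≈ 2.4321e-6)
D(-331)/(-14002) + A = ((-45 - 331)/(2*(-15 - 331)))/(-14002) + 5/2055842 = ((½)*(-376)/(-346))*(-1/14002) + 5/2055842 = ((½)*(-1/346)*(-376))*(-1/14002) + 5/2055842 = (94/173)*(-1/14002) + 5/2055842 = -47/1211173 + 5/2055842 = -90568709/2489980322666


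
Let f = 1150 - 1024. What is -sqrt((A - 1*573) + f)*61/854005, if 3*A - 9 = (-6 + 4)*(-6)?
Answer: -122*I*sqrt(110)/854005 ≈ -0.0014983*I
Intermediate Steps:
f = 126
A = 7 (A = 3 + ((-6 + 4)*(-6))/3 = 3 + (-2*(-6))/3 = 3 + (1/3)*12 = 3 + 4 = 7)
-sqrt((A - 1*573) + f)*61/854005 = -sqrt((7 - 1*573) + 126)*61/854005 = -sqrt((7 - 573) + 126)*61*(1/854005) = -sqrt(-566 + 126)*61*(1/854005) = -sqrt(-440)*61*(1/854005) = -2*I*sqrt(110)*61*(1/854005) = -122*I*sqrt(110)*(1/854005) = -122*I*sqrt(110)/854005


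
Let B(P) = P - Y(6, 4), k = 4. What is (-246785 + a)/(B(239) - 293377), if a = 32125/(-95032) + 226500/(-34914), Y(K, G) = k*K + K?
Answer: 136473709659655/162119326466944 ≈ 0.84181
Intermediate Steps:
Y(K, G) = 5*K (Y(K, G) = 4*K + K = 5*K)
a = -3774393375/552991208 (a = 32125*(-1/95032) + 226500*(-1/34914) = -32125/95032 - 37750/5819 = -3774393375/552991208 ≈ -6.8254)
B(P) = -30 + P (B(P) = P - 5*6 = P - 1*30 = P - 30 = -30 + P)
(-246785 + a)/(B(239) - 293377) = (-246785 - 3774393375/552991208)/((-30 + 239) - 293377) = -136473709659655/(552991208*(209 - 293377)) = -136473709659655/552991208/(-293168) = -136473709659655/552991208*(-1/293168) = 136473709659655/162119326466944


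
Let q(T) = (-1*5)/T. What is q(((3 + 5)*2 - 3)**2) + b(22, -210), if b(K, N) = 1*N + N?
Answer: -70985/169 ≈ -420.03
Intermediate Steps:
q(T) = -5/T
b(K, N) = 2*N (b(K, N) = N + N = 2*N)
q(((3 + 5)*2 - 3)**2) + b(22, -210) = -5/((3 + 5)*2 - 3)**2 + 2*(-210) = -5/(8*2 - 3)**2 - 420 = -5/(16 - 3)**2 - 420 = -5/(13**2) - 420 = -5/169 - 420 = -70985/169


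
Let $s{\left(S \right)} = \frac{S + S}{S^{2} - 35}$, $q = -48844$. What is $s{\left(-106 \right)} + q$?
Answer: $- \frac{547101856}{11201} \approx -48844.0$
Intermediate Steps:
$s{\left(S \right)} = \frac{2 S}{-35 + S^{2}}$
$s{\left(-106 \right)} + q = 2 \left(-106\right) \frac{1}{-35 + \left(-106\right)^{2}} - 48844 = 2 \left(-106\right) \frac{1}{-35 + 11236} - 48844 = 2 \left(-106\right) \frac{1}{11201} - 48844 = - \frac{212}{11201} - 48844 = - \frac{547101856}{11201}$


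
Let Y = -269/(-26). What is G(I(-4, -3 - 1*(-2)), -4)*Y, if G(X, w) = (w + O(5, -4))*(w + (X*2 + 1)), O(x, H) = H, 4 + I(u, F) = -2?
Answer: 16140/13 ≈ 1241.5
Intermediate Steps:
I(u, F) = -6 (I(u, F) = -4 - 2 = -6)
G(X, w) = (-4 + w)*(1 + w + 2*X) (G(X, w) = (w - 4)*(w + (X*2 + 1)) = (-4 + w)*(w + (2*X + 1)) = (-4 + w)*(w + (1 + 2*X)) = (-4 + w)*(1 + w + 2*X))
Y = 269/26 (Y = -269*(-1/26) = 269/26 ≈ 10.346)
G(I(-4, -3 - 1*(-2)), -4)*Y = (-4 + (-4)² - 8*(-6) - 3*(-4) + 2*(-6)*(-4))*(269/26) = (-4 + 16 + 48 + 12 + 48)*(269/26) = 120*(269/26) = 16140/13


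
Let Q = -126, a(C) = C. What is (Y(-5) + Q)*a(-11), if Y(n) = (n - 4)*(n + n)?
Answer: 396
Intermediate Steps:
Y(n) = 2*n*(-4 + n) (Y(n) = (-4 + n)*(2*n) = 2*n*(-4 + n))
(Y(-5) + Q)*a(-11) = (2*(-5)*(-4 - 5) - 126)*(-11) = (2*(-5)*(-9) - 126)*(-11) = (90 - 126)*(-11) = -36*(-11) = 396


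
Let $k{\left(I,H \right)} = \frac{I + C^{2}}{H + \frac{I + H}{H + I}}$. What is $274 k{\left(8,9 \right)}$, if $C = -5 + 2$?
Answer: $\frac{2329}{5} \approx 465.8$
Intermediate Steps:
$C = -3$
$k{\left(I,H \right)} = \frac{9 + I}{1 + H}$ ($k{\left(I,H \right)} = \frac{I + \left(-3\right)^{2}}{H + \frac{I + H}{H + I}} = \frac{I + 9}{H + \frac{H + I}{H + I}} = \frac{9 + I}{H + 1} = \frac{9 + I}{1 + H}$)
$274 k{\left(8,9 \right)} = 274 \frac{9 + 8}{1 + 9} = 274 \cdot \frac{1}{10} \cdot 17 = 274 \cdot \frac{17}{10} = \frac{2329}{5}$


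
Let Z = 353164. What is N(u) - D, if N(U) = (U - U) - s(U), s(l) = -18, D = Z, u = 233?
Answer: -353146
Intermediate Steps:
D = 353164
N(U) = 18 (N(U) = (U - U) - 1*(-18) = 0 + 18 = 18)
N(u) - D = 18 - 1*353164 = 18 - 353164 = -353146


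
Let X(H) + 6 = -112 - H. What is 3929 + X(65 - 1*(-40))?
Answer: 3706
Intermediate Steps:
X(H) = -118 - H (X(H) = -6 + (-112 - H) = -118 - H)
3929 + X(65 - 1*(-40)) = 3929 + (-118 - (65 - 1*(-40))) = 3929 + (-118 - (65 + 40)) = 3929 + (-118 - 1*105) = 3929 + (-118 - 105) = 3929 - 223 = 3706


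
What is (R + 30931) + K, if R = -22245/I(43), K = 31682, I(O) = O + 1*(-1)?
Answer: 869167/14 ≈ 62083.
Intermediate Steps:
I(O) = -1 + O (I(O) = O - 1 = -1 + O)
R = -7415/14 (R = -22245/(-1 + 43) = -22245/42 = -22245*1/42 = -7415/14 ≈ -529.64)
(R + 30931) + K = (-7415/14 + 30931) + 31682 = 425619/14 + 31682 = 869167/14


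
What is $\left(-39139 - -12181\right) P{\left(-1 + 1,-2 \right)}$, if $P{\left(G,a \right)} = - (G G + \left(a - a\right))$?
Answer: $0$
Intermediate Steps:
$P{\left(G,a \right)} = - G^{2}$ ($P{\left(G,a \right)} = - (G^{2} + 0) = - G^{2}$)
$\left(-39139 - -12181\right) P{\left(-1 + 1,-2 \right)} = \left(-39139 - -12181\right) \left(- \left(-1 + 1\right)^{2}\right) = \left(-39139 + 12181\right) \left(- 0^{2}\right) = - 26958 \left(\left(-1\right) 0\right) = \left(-26958\right) 0 = 0$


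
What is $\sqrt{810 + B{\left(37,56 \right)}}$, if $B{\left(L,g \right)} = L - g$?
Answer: $\sqrt{791} \approx 28.125$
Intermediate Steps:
$\sqrt{810 + B{\left(37,56 \right)}} = \sqrt{810 + \left(37 - 56\right)} = \sqrt{810 - 19} = \sqrt{791}$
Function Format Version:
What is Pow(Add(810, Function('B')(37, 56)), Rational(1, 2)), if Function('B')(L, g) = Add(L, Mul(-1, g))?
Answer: Pow(791, Rational(1, 2)) ≈ 28.125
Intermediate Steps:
Pow(Add(810, Function('B')(37, 56)), Rational(1, 2)) = Pow(Add(810, Add(37, Mul(-1, 56))), Rational(1, 2)) = Pow(Add(810, Add(37, -56)), Rational(1, 2)) = Pow(Add(810, -19), Rational(1, 2)) = Pow(791, Rational(1, 2))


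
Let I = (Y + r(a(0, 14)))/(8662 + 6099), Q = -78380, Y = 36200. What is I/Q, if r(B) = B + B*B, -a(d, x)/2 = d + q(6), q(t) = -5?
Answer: -3631/115696718 ≈ -3.1384e-5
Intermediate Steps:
a(d, x) = 10 - 2*d (a(d, x) = -2*(d - 5) = -2*(-5 + d) = 10 - 2*d)
r(B) = B + B**2
I = 36310/14761 (I = (36200 + (10 - 2*0)*(1 + (10 - 2*0)))/(8662 + 6099) = (36200 + (10 + 0)*(1 + (10 + 0)))/14761 = (36200 + 10*(1 + 10))*(1/14761) = (36200 + 10*11)*(1/14761) = (36200 + 110)*(1/14761) = 36310*(1/14761) = 36310/14761 ≈ 2.4599)
I/Q = (36310/14761)/(-78380) = (36310/14761)*(-1/78380) = -3631/115696718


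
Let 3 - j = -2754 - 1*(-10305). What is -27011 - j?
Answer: -19463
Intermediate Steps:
j = -7548 (j = 3 - (-2754 - 1*(-10305)) = 3 - (-2754 + 10305) = 3 - 1*7551 = 3 - 7551 = -7548)
-27011 - j = -27011 - 1*(-7548) = -27011 + 7548 = -19463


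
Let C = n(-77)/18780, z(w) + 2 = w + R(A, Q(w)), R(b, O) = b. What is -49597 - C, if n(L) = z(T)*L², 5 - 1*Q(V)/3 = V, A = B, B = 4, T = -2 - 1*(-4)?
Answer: -232863844/4695 ≈ -49598.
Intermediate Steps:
T = 2 (T = -2 + 4 = 2)
A = 4
Q(V) = 15 - 3*V
z(w) = 2 + w (z(w) = -2 + (w + 4) = -2 + (4 + w) = 2 + w)
n(L) = 4*L² (n(L) = (2 + 2)*L² = 4*L²)
C = 5929/4695 (C = (4*(-77)²)/18780 = (4*5929)*(1/18780) = 23716*(1/18780) = 5929/4695 ≈ 1.2628)
-49597 - C = -49597 - 1*5929/4695 = -49597 - 5929/4695 = -232863844/4695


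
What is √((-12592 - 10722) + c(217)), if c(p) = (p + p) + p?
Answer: I*√22663 ≈ 150.54*I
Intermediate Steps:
c(p) = 3*p (c(p) = 2*p + p = 3*p)
√((-12592 - 10722) + c(217)) = √((-12592 - 10722) + 3*217) = √(-23314 + 651) = √(-22663) = I*√22663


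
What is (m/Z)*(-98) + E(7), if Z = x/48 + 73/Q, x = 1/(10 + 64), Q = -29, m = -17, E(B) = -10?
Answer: -10247294/15251 ≈ -671.91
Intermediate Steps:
x = 1/74 ≈ 0.013514
Z = -259267/103008 (Z = (1/74)/48 + 73/(-29) = (1/74)*(1/48) + 73*(-1/29) = 1/3552 - 73/29 = -259267/103008 ≈ -2.5170)
(m/Z)*(-98) + E(7) = -17/(-259267/103008)*(-98) - 10 = -17*(-103008/259267)*(-98) - 10 = (103008/15251)*(-98) - 10 = -10094784/15251 - 10 = -10247294/15251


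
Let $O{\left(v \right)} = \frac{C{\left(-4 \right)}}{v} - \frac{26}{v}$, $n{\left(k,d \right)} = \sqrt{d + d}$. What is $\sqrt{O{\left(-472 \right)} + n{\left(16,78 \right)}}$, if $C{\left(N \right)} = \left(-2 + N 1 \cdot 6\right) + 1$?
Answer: $\frac{\sqrt{6018 + 111392 \sqrt{39}}}{236} \approx 3.5494$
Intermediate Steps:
$n{\left(k,d \right)} = \sqrt{2} \sqrt{d}$ ($n{\left(k,d \right)} = \sqrt{2 d} = \sqrt{2} \sqrt{d}$)
$C{\left(N \right)} = -1 + 6 N$ ($C{\left(N \right)} = \left(-2 + N 6\right) + 1 = \left(-2 + 6 N\right) + 1 = -1 + 6 N$)
$O{\left(v \right)} = - \frac{51}{v}$ ($O{\left(v \right)} = \frac{-1 + 6 \left(-4\right)}{v} - \frac{26}{v} = \frac{-1 - 24}{v} - \frac{26}{v} = - \frac{25}{v} - \frac{26}{v} = - \frac{51}{v}$)
$\sqrt{O{\left(-472 \right)} + n{\left(16,78 \right)}} = \sqrt{- \frac{51}{-472} + \sqrt{2} \sqrt{78}} = \sqrt{\left(-51\right) \left(- \frac{1}{472}\right) + 2 \sqrt{39}} = \sqrt{\frac{51}{472} + 2 \sqrt{39}}$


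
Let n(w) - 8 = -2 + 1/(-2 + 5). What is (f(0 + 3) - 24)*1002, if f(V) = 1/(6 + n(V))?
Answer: -886770/37 ≈ -23967.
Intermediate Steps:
n(w) = 19/3 (n(w) = 8 + (-2 + 1/(-2 + 5)) = 8 + (-2 + 1/3) = 8 - 5/3 = 19/3)
f(V) = 3/37 (f(V) = 1/(6 + 19/3) = 1/(37/3) = 3/37)
(f(0 + 3) - 24)*1002 = (3/37 - 24)*1002 = -885/37*1002 = -886770/37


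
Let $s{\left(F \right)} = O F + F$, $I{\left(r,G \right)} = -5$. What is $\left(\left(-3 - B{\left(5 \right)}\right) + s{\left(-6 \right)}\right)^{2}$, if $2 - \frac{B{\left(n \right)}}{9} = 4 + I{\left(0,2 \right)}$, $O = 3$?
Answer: $2916$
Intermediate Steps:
$B{\left(n \right)} = 27$ ($B{\left(n \right)} = 18 - 9 \left(4 - 5\right) = 18 - -9 = 18 + 9 = 27$)
$s{\left(F \right)} = 4 F$ ($s{\left(F \right)} = 3 F + F = 4 F$)
$\left(\left(-3 - B{\left(5 \right)}\right) + s{\left(-6 \right)}\right)^{2} = \left(\left(-3 - 27\right) + 4 \left(-6\right)\right)^{2} = \left(\left(-3 - 27\right) - 24\right)^{2} = \left(-30 - 24\right)^{2} = \left(-54\right)^{2} = 2916$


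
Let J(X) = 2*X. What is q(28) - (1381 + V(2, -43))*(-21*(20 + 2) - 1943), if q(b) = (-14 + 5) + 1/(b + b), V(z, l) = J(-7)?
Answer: 184107057/56 ≈ 3.2876e+6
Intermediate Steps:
V(z, l) = -14 (V(z, l) = 2*(-7) = -14)
q(b) = -9 + 1/(2*b)
q(28) - (1381 + V(2, -43))*(-21*(20 + 2) - 1943) = (-9 + (½)/28) - (1381 - 14)*(-21*(20 + 2) - 1943) = (-9 + (½)*(1/28)) - 1367*(-21*22 - 1943) = (-9 + 1/56) - 1367*(-462 - 1943) = -503/56 - 1367*(-2405) = -503/56 - 1*(-3287635) = -503/56 + 3287635 = 184107057/56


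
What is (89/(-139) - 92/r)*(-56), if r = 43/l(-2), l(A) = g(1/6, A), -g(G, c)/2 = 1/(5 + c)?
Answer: -789320/17931 ≈ -44.020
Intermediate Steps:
g(G, c) = -2/(5 + c)
l(A) = -2/(5 + A)
r = -129/2 (r = 43/((-2/(5 - 2))) = 43/((-2/3)) = 43/((-2*⅓)) = 43/(-⅔) = 43*(-3/2) = -129/2 ≈ -64.500)
(89/(-139) - 92/r)*(-56) = (89/(-139) - 92/(-129/2))*(-56) = (89*(-1/139) - 92*(-2/129))*(-56) = (-89/139 + 184/129)*(-56) = (14095/17931)*(-56) = -789320/17931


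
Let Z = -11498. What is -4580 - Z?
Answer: 6918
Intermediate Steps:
-4580 - Z = -4580 - 1*(-11498) = -4580 + 11498 = 6918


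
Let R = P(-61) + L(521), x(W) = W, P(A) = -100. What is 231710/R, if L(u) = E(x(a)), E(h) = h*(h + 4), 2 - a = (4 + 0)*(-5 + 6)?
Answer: -115855/52 ≈ -2228.0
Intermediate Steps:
a = -2 (a = 2 - (4 + 0)*(-5 + 6) = 2 - 4 = -2)
E(h) = h*(4 + h)
L(u) = -4 (L(u) = -2*(4 - 2) = -2*2 = -4)
R = -104 (R = -100 - 4 = -104)
231710/R = 231710/(-104) = 231710*(-1/104) = -115855/52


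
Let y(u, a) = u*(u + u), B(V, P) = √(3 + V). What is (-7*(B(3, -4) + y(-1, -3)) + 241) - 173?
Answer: 54 - 7*√6 ≈ 36.854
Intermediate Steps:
y(u, a) = 2*u² (y(u, a) = u*(2*u) = 2*u²)
(-7*(B(3, -4) + y(-1, -3)) + 241) - 173 = (-7*(√(3 + 3) + 2*(-1)²) + 241) - 173 = (-7*(√6 + 2*1) + 241) - 173 = (-7*(√6 + 2) + 241) - 173 = (-7*(2 + √6) + 241) - 173 = ((-14 - 7*√6) + 241) - 173 = (227 - 7*√6) - 173 = 54 - 7*√6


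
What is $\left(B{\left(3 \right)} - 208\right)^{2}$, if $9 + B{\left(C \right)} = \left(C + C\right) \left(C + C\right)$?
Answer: $32761$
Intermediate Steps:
$B{\left(C \right)} = -9 + 4 C^{2}$ ($B{\left(C \right)} = -9 + \left(C + C\right) \left(C + C\right) = -9 + 2 C 2 C = -9 + 4 C^{2}$)
$\left(B{\left(3 \right)} - 208\right)^{2} = \left(\left(-9 + 4 \cdot 3^{2}\right) - 208\right)^{2} = \left(\left(-9 + 4 \cdot 9\right) - 208\right)^{2} = \left(\left(-9 + 36\right) - 208\right)^{2} = \left(27 - 208\right)^{2} = \left(-181\right)^{2} = 32761$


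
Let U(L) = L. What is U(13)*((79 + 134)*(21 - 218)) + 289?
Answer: -545204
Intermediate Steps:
U(13)*((79 + 134)*(21 - 218)) + 289 = 13*((79 + 134)*(21 - 218)) + 289 = 13*(213*(-197)) + 289 = 13*(-41961) + 289 = -545493 + 289 = -545204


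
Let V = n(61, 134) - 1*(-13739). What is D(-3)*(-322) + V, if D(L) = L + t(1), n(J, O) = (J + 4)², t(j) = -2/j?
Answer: 19574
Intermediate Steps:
n(J, O) = (4 + J)²
D(L) = -2 + L (D(L) = L - 2/1 = L - 2*1 = L - 2 = -2 + L)
V = 17964 (V = (4 + 61)² - 1*(-13739) = 65² + 13739 = 4225 + 13739 = 17964)
D(-3)*(-322) + V = (-2 - 3)*(-322) + 17964 = -5*(-322) + 17964 = 1610 + 17964 = 19574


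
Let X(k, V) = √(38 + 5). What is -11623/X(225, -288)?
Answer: -11623*√43/43 ≈ -1772.5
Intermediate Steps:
X(k, V) = √43
-11623/X(225, -288) = -11623*√43/43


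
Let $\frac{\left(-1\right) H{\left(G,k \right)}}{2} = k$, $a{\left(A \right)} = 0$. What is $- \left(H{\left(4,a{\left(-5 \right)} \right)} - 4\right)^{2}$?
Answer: $-16$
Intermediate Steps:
$H{\left(G,k \right)} = - 2 k$
$- \left(H{\left(4,a{\left(-5 \right)} \right)} - 4\right)^{2} = - \left(\left(-2\right) 0 - 4\right)^{2} = - \left(0 - 4\right)^{2} = - \left(-4\right)^{2} = \left(-1\right) 16 = -16$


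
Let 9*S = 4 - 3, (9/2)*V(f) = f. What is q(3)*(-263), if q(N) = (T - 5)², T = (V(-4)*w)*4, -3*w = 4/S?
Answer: -3358247/9 ≈ -3.7314e+5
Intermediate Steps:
V(f) = 2*f/9
S = ⅑ (S = (4 - 3)/9 = (⅑)*1 = ⅑ ≈ 0.11111)
w = -12 (w = -4/(3*⅑) = -4*9/3 = -⅓*36 = -12)
T = 128/3 (T = (((2/9)*(-4))*(-12))*4 = -8/9*(-12)*4 = (32/3)*4 = 128/3 ≈ 42.667)
q(N) = 12769/9 (q(N) = (128/3 - 5)² = (113/3)² = 12769/9)
q(3)*(-263) = (12769/9)*(-263) = -3358247/9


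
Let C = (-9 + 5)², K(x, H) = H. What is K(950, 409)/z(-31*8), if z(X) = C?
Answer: 409/16 ≈ 25.563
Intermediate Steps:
C = 16 (C = (-4)² = 16)
z(X) = 16
K(950, 409)/z(-31*8) = 409/16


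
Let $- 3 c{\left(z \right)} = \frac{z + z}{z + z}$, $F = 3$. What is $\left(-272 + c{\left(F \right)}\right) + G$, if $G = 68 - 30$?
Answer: $- \frac{703}{3} \approx -234.33$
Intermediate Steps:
$c{\left(z \right)} = - \frac{1}{3}$ ($c{\left(z \right)} = - \frac{\left(z + z\right) \frac{1}{z + z}}{3} = - \frac{2 z \frac{1}{2 z}}{3} = \left(- \frac{1}{3}\right) 1 = - \frac{1}{3}$)
$G = 38$ ($G = 68 - 30 = 38$)
$\left(-272 + c{\left(F \right)}\right) + G = \left(-272 - \frac{1}{3}\right) + 38 = - \frac{817}{3} + 38 = - \frac{703}{3}$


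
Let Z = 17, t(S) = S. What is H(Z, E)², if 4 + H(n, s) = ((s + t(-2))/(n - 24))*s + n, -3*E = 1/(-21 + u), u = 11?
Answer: 6717277681/39690000 ≈ 169.24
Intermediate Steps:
E = 1/30 (E = -1/(3*(-21 + 11)) = -⅓/(-10) = -⅓*(-⅒) = 1/30 ≈ 0.033333)
H(n, s) = -4 + n + s*(-2 + s)/(-24 + n) (H(n, s) = -4 + (((s - 2)/(n - 24))*s + n) = -4 + (((-2 + s)/(-24 + n))*s + n) = -4 + (s*(-2 + s)/(-24 + n) + n) = -4 + (n + s*(-2 + s)/(-24 + n)) = -4 + n + s*(-2 + s)/(-24 + n))
H(Z, E)² = ((96 + 17² + (1/30)² - 28*17 - 2*1/30)/(-24 + 17))² = ((96 + 289 + 1/900 - 476 - 1/15)/(-7))² = (-⅐*(-81959/900))² = (81959/6300)² = 6717277681/39690000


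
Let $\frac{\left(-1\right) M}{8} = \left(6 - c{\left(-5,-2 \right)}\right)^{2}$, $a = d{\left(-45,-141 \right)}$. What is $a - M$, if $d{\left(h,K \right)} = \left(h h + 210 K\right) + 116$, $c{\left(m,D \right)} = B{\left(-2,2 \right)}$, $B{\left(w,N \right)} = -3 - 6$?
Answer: $-25669$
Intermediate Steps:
$B{\left(w,N \right)} = -9$ ($B{\left(w,N \right)} = -3 - 6 = -9$)
$c{\left(m,D \right)} = -9$
$d{\left(h,K \right)} = 116 + h^{2} + 210 K$ ($d{\left(h,K \right)} = \left(h^{2} + 210 K\right) + 116 = 116 + h^{2} + 210 K$)
$a = -27469$ ($a = 116 + \left(-45\right)^{2} + 210 \left(-141\right) = 116 + 2025 - 29610 = -27469$)
$M = -1800$ ($M = - 8 \left(6 - -9\right)^{2} = - 8 \left(6 + 9\right)^{2} = - 8 \cdot 15^{2} = \left(-8\right) 225 = -1800$)
$a - M = -27469 - -1800 = -27469 + 1800 = -25669$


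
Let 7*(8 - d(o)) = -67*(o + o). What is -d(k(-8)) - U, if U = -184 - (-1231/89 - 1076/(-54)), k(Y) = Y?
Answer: 5639027/16821 ≈ 335.24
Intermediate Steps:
U = -456797/2403 (U = -184 - (-1231*1/89 - 1076*(-1/54)) = -184 - (-1231/89 + 538/27) = -184 - 1*14645/2403 = -184 - 14645/2403 = -456797/2403 ≈ -190.09)
d(o) = 8 + 134*o/7 (d(o) = 8 - (-67)*(o + o)/7 = 8 - (-67)*2*o/7 = 8 - (-134)*o/7 = 8 + 134*o/7)
-d(k(-8)) - U = -(8 + (134/7)*(-8)) - 1*(-456797/2403) = -(8 - 1072/7) + 456797/2403 = -1*(-1016/7) + 456797/2403 = 1016/7 + 456797/2403 = 5639027/16821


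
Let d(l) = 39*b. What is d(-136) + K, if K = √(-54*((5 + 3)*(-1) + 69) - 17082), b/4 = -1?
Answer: -156 + 6*I*√566 ≈ -156.0 + 142.74*I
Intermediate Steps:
b = -4 (b = 4*(-1) = -4)
d(l) = -156 (d(l) = 39*(-4) = -156)
K = 6*I*√566 (K = √(-54*(8*(-1) + 69) - 17082) = √(-54*(-8 + 69) - 17082) = √(-54*61 - 17082) = √(-3294 - 17082) = √(-20376) = 6*I*√566 ≈ 142.74*I)
d(-136) + K = -156 + 6*I*√566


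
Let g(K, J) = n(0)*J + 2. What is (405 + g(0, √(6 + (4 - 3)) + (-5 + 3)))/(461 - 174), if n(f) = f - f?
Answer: 407/287 ≈ 1.4181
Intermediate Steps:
n(f) = 0
g(K, J) = 2 (g(K, J) = 0*J + 2 = 0 + 2 = 2)
(405 + g(0, √(6 + (4 - 3)) + (-5 + 3)))/(461 - 174) = (405 + 2)/(461 - 174) = 407/287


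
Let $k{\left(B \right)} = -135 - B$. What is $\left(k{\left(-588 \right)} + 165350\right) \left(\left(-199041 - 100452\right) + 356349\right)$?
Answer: $9426895368$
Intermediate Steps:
$\left(k{\left(-588 \right)} + 165350\right) \left(\left(-199041 - 100452\right) + 356349\right) = \left(\left(-135 - -588\right) + 165350\right) \left(\left(-199041 - 100452\right) + 356349\right) = \left(\left(-135 + 588\right) + 165350\right) \left(\left(-199041 - 100452\right) + 356349\right) = \left(453 + 165350\right) \left(-299493 + 356349\right) = 165803 \cdot 56856 = 9426895368$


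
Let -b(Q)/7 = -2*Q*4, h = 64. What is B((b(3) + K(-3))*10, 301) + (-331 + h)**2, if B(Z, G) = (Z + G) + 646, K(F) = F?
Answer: 73886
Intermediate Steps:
b(Q) = 56*Q (b(Q) = -7*(-2*Q)*4 = -(-56)*Q = 56*Q)
B(Z, G) = 646 + G + Z (B(Z, G) = (G + Z) + 646 = 646 + G + Z)
B((b(3) + K(-3))*10, 301) + (-331 + h)**2 = (646 + 301 + (56*3 - 3)*10) + (-331 + 64)**2 = (646 + 301 + (168 - 3)*10) + (-267)**2 = (646 + 301 + 165*10) + 71289 = (646 + 301 + 1650) + 71289 = 2597 + 71289 = 73886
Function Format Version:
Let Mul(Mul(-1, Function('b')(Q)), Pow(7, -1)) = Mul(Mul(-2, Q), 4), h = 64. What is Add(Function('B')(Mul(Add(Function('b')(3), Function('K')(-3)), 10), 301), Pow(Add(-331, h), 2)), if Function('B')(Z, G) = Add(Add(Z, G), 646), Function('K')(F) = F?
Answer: 73886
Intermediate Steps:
Function('b')(Q) = Mul(56, Q) (Function('b')(Q) = Mul(-7, Mul(Mul(-2, Q), 4)) = Mul(-7, Mul(-8, Q)) = Mul(56, Q))
Function('B')(Z, G) = Add(646, G, Z) (Function('B')(Z, G) = Add(Add(G, Z), 646) = Add(646, G, Z))
Add(Function('B')(Mul(Add(Function('b')(3), Function('K')(-3)), 10), 301), Pow(Add(-331, h), 2)) = Add(Add(646, 301, Mul(Add(Mul(56, 3), -3), 10)), Pow(Add(-331, 64), 2)) = Add(Add(646, 301, Mul(Add(168, -3), 10)), Pow(-267, 2)) = Add(Add(646, 301, Mul(165, 10)), 71289) = Add(Add(646, 301, 1650), 71289) = Add(2597, 71289) = 73886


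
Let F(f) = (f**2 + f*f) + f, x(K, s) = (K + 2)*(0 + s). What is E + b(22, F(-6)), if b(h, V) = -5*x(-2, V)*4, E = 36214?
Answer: 36214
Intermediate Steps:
x(K, s) = s*(2 + K) (x(K, s) = (2 + K)*s = s*(2 + K))
F(f) = f + 2*f**2 (F(f) = (f**2 + f**2) + f = 2*f**2 + f = f + 2*f**2)
b(h, V) = 0 (b(h, V) = -5*V*(2 - 2)*4 = -5*V*0*4 = -5*0*4 = 0*4 = 0)
E + b(22, F(-6)) = 36214 + 0 = 36214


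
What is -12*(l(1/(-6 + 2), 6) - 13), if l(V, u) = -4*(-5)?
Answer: -84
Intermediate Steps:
l(V, u) = 20
-12*(l(1/(-6 + 2), 6) - 13) = -12*(20 - 13) = -12*7 = -84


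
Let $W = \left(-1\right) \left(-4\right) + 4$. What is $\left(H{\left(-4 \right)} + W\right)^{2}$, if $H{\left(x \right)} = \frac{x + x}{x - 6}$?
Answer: $\frac{1936}{25} \approx 77.44$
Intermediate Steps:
$H{\left(x \right)} = \frac{2 x}{-6 + x}$
$W = 8$ ($W = 4 + 4 = 8$)
$\left(H{\left(-4 \right)} + W\right)^{2} = \left(2 \left(-4\right) \frac{1}{-6 - 4} + 8\right)^{2} = \left(2 \left(-4\right) \frac{1}{-10} + 8\right)^{2} = \left(2 \left(-4\right) \left(- \frac{1}{10}\right) + 8\right)^{2} = \left(\frac{4}{5} + 8\right)^{2} = \left(\frac{44}{5}\right)^{2} = \frac{1936}{25}$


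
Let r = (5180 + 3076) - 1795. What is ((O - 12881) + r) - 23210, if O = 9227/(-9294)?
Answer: -275390447/9294 ≈ -29631.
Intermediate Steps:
O = -9227/9294 (O = 9227*(-1/9294) = -9227/9294 ≈ -0.99279)
r = 6461 (r = 8256 - 1795 = 6461)
((O - 12881) + r) - 23210 = ((-9227/9294 - 12881) + 6461) - 23210 = (-119725241/9294 + 6461) - 23210 = -59676707/9294 - 23210 = -275390447/9294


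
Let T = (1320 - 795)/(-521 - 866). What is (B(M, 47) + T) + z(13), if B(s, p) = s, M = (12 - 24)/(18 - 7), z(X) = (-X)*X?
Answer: -2600852/15257 ≈ -170.47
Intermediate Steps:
z(X) = -X²
M = -12/11 ≈ -1.0909
T = -525/1387 (T = 525/(-1387) = 525*(-1/1387) = -525/1387 ≈ -0.37851)
(B(M, 47) + T) + z(13) = (-12/11 - 525/1387) - 1*13² = -22419/15257 - 1*169 = -22419/15257 - 169 = -2600852/15257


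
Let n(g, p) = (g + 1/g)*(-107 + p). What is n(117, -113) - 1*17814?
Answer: -5096038/117 ≈ -43556.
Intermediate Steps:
n(g, p) = (-107 + p)*(g + 1/g)
n(117, -113) - 1*17814 = (-107 - 113 + 117**2*(-107 - 113))/117 - 1*17814 = (-107 - 113 + 13689*(-220))/117 - 17814 = (-107 - 113 - 3011580)/117 - 17814 = (1/117)*(-3011800) - 17814 = -3011800/117 - 17814 = -5096038/117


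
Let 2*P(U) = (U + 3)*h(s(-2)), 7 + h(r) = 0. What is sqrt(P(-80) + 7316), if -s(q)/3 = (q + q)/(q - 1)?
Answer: sqrt(30342)/2 ≈ 87.095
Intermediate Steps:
s(q) = -6*q/(-1 + q) (s(q) = -3*(q + q)/(q - 1) = -3*2*q/(-1 + q) = -6*q/(-1 + q))
h(r) = -7 (h(r) = -7 + 0 = -7)
P(U) = -21/2 - 7*U/2 (P(U) = ((U + 3)*(-7))/2 = ((3 + U)*(-7))/2 = (-21 - 7*U)/2 = -21/2 - 7*U/2)
sqrt(P(-80) + 7316) = sqrt((-21/2 - 7/2*(-80)) + 7316) = sqrt((-21/2 + 280) + 7316) = sqrt(539/2 + 7316) = sqrt(15171/2) = sqrt(30342)/2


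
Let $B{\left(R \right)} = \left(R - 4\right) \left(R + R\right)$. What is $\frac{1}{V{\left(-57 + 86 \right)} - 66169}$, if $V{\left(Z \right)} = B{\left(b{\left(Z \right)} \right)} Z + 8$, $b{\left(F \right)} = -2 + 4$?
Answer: $- \frac{1}{66393} \approx -1.5062 \cdot 10^{-5}$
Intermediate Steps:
$b{\left(F \right)} = 2$
$B{\left(R \right)} = 2 R \left(-4 + R\right)$ ($B{\left(R \right)} = \left(-4 + R\right) 2 R = 2 R \left(-4 + R\right)$)
$V{\left(Z \right)} = 8 - 8 Z$ ($V{\left(Z \right)} = 2 \cdot 2 \left(-4 + 2\right) Z + 8 = 2 \cdot 2 \left(-2\right) Z + 8 = - 8 Z + 8 = 8 - 8 Z$)
$\frac{1}{V{\left(-57 + 86 \right)} - 66169} = \frac{1}{\left(8 - 8 \left(-57 + 86\right)\right) - 66169} = \frac{1}{\left(8 - 232\right) - 66169} = \frac{1}{-224 - 66169} = \frac{1}{-66393} = - \frac{1}{66393}$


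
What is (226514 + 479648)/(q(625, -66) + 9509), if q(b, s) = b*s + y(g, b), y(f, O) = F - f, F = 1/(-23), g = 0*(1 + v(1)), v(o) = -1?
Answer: -8120863/365022 ≈ -22.248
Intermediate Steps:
g = 0 (g = 0*(1 - 1) = 0*0 = 0)
F = -1/23 ≈ -0.043478
y(f, O) = -1/23 - f
q(b, s) = -1/23 + b*s (q(b, s) = b*s + (-1/23 - 1*0) = b*s + (-1/23 + 0) = b*s - 1/23 = -1/23 + b*s)
(226514 + 479648)/(q(625, -66) + 9509) = (226514 + 479648)/((-1/23 + 625*(-66)) + 9509) = 706162/((-1/23 - 41250) + 9509) = 706162/(-948751/23 + 9509) = 706162/(-730044/23) = 706162*(-23/730044) = -8120863/365022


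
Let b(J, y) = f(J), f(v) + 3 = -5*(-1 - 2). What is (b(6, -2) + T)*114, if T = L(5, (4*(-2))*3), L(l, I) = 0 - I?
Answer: 4104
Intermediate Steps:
f(v) = 12 (f(v) = -3 - 5*(-1 - 2) = -3 - 5*(-3) = -3 + 15 = 12)
b(J, y) = 12
L(l, I) = -I
T = 24 (T = -4*(-2)*3 = -(-8)*3 = -1*(-24) = 24)
(b(6, -2) + T)*114 = (12 + 24)*114 = 36*114 = 4104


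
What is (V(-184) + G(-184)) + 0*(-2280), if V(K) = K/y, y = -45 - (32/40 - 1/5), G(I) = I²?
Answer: 1930022/57 ≈ 33860.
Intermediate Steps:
y = -228/5 (y = -45 - (32*(1/40) - 1*⅕) = -45 - (⅘ - ⅕) = -45 - 1*⅗ = -45 - ⅗ = -228/5 ≈ -45.600)
V(K) = -5*K/228 (V(K) = K/(-228/5) = K*(-5/228) = -5*K/228)
(V(-184) + G(-184)) + 0*(-2280) = (-5/228*(-184) + (-184)²) + 0*(-2280) = (230/57 + 33856) + 0 = 1930022/57 + 0 = 1930022/57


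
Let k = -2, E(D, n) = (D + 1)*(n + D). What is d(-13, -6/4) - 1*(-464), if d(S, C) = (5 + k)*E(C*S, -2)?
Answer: 6161/4 ≈ 1540.3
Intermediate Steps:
E(D, n) = (1 + D)*(D + n)
d(S, C) = -6 - 3*C*S + 3*C²*S² (d(S, C) = (5 - 2)*(C*S - 2 + (C*S)² + (C*S)*(-2)) = 3*(C*S - 2 + C²*S² - 2*C*S) = 3*(-2 + C²*S² - C*S) = -6 - 3*C*S + 3*C²*S²)
d(-13, -6/4) - 1*(-464) = (-6 - 3*(-6/4)*(-13) + 3*(-6/4)²*(-13)²) - 1*(-464) = (-6 - 3*(-6*¼)*(-13) + 3*(-6*¼)²*169) + 464 = (-6 - 3*(-3/2)*(-13) + 3*(-3/2)²*169) + 464 = (-6 - 117/2 + 3*(9/4)*169) + 464 = (-6 - 117/2 + 4563/4) + 464 = 4305/4 + 464 = 6161/4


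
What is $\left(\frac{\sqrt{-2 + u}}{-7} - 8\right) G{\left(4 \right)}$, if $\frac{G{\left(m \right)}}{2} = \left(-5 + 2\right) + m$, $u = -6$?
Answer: $-16 - \frac{4 i \sqrt{2}}{7} \approx -16.0 - 0.80812 i$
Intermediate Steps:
$G{\left(m \right)} = -6 + 2 m$ ($G{\left(m \right)} = 2 \left(\left(-5 + 2\right) + m\right) = 2 \left(-3 + m\right) = -6 + 2 m$)
$\left(\frac{\sqrt{-2 + u}}{-7} - 8\right) G{\left(4 \right)} = \left(\frac{\sqrt{-2 - 6}}{-7} - 8\right) \left(-6 + 2 \cdot 4\right) = \left(\sqrt{-8} \left(- \frac{1}{7}\right) - 8\right) \left(-6 + 8\right) = \left(2 i \sqrt{2} \left(- \frac{1}{7}\right) - 8\right) 2 = \left(- \frac{2 i \sqrt{2}}{7} - 8\right) 2 = \left(-8 - \frac{2 i \sqrt{2}}{7}\right) 2 = -16 - \frac{4 i \sqrt{2}}{7}$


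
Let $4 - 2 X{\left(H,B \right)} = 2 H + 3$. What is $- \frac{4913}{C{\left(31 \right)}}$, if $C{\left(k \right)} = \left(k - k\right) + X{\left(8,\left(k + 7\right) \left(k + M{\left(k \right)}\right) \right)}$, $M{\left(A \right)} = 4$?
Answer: $\frac{9826}{15} \approx 655.07$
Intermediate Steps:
$X{\left(H,B \right)} = \frac{1}{2} - H$ ($X{\left(H,B \right)} = 2 - \frac{2 H + 3}{2} = 2 - \frac{3 + 2 H}{2} = 2 - \left(\frac{3}{2} + H\right) = \frac{1}{2} - H$)
$C{\left(k \right)} = - \frac{15}{2}$ ($C{\left(k \right)} = \left(k - k\right) + \left(\frac{1}{2} - 8\right) = 0 + \left(\frac{1}{2} - 8\right) = 0 - \frac{15}{2} = - \frac{15}{2}$)
$- \frac{4913}{C{\left(31 \right)}} = - \frac{4913}{- \frac{15}{2}} = \left(-4913\right) \left(- \frac{2}{15}\right) = \frac{9826}{15}$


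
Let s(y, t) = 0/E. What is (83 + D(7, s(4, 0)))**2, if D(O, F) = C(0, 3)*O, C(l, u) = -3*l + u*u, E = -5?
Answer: 21316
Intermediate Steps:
C(l, u) = u**2 - 3*l (C(l, u) = -3*l + u**2 = u**2 - 3*l)
s(y, t) = 0 (s(y, t) = 0/(-5) = 0*(-1/5) = 0)
D(O, F) = 9*O (D(O, F) = (3**2 - 3*0)*O = (9 + 0)*O = 9*O)
(83 + D(7, s(4, 0)))**2 = (83 + 9*7)**2 = (83 + 63)**2 = 146**2 = 21316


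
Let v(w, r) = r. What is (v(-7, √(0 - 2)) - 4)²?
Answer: (4 - I*√2)² ≈ 14.0 - 11.314*I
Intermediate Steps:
(v(-7, √(0 - 2)) - 4)² = (√(0 - 2) - 4)² = (√(-2) - 4)² = (I*√2 - 4)² = (-4 + I*√2)²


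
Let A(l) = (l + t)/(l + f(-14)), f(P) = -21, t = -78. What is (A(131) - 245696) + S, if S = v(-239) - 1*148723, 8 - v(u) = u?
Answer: -43358867/110 ≈ -3.9417e+5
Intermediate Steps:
v(u) = 8 - u
S = -148476 (S = (8 - 1*(-239)) - 1*148723 = (8 + 239) - 148723 = 247 - 148723 = -148476)
A(l) = (-78 + l)/(-21 + l) (A(l) = (l - 78)/(l - 21) = (-78 + l)/(-21 + l))
(A(131) - 245696) + S = ((-78 + 131)/(-21 + 131) - 245696) - 148476 = (53/110 - 245696) - 148476 = -27026507/110 - 148476 = -43358867/110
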